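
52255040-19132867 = 33122173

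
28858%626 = 62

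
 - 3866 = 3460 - 7326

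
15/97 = 15/97 =0.15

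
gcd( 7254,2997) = 9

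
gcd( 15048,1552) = 8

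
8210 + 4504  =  12714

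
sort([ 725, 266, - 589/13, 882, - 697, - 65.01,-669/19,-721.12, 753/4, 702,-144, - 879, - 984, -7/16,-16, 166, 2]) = [-984 ,-879, - 721.12,-697, - 144, - 65.01, - 589/13,-669/19 ,  -  16, - 7/16,2, 166, 753/4, 266,702,725, 882]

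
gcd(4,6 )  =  2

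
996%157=54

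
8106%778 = 326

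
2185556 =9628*227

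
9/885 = 3/295 = 0.01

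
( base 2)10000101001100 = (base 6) 103244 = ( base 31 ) 8qu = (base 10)8524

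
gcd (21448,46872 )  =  56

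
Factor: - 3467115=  - 3^2*5^1 * 77047^1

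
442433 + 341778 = 784211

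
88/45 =1  +  43/45 =1.96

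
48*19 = 912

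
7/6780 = 7/6780 =0.00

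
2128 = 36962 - 34834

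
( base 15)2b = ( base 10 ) 41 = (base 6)105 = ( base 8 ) 51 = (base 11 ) 38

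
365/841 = 365/841 = 0.43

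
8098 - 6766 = 1332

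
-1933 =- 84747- - 82814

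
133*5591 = 743603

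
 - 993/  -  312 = 331/104 = 3.18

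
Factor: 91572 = 2^2  *3^1*13^1*587^1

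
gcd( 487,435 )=1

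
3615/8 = 3615/8 = 451.88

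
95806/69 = 95806/69 = 1388.49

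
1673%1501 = 172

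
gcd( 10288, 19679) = 1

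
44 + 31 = 75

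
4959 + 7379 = 12338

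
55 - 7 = 48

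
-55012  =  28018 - 83030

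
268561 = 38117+230444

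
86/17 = 5 + 1/17 = 5.06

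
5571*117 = 651807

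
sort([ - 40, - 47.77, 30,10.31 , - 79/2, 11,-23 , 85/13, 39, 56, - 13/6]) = [-47.77 ,- 40,-79/2,-23 , - 13/6, 85/13, 10.31, 11,  30,39, 56]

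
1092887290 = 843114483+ 249772807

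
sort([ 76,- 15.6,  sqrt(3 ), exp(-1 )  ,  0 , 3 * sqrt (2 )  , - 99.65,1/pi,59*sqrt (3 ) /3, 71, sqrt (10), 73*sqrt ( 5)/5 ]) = [ - 99.65, - 15.6,  0, 1/pi,  exp ( - 1 ),sqrt(3 ),sqrt( 10),3*sqrt( 2), 73*sqrt(5)/5,59 * sqrt( 3)/3, 71,76 ] 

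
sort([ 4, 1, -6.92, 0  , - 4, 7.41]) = [ - 6.92, - 4, 0, 1,4,7.41 ] 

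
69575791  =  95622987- 26047196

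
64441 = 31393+33048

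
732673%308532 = 115609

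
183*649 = 118767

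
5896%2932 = 32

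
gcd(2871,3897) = 9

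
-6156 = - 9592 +3436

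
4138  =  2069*2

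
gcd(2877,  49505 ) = 1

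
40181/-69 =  - 583 +2/3 = - 582.33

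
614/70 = 8 + 27/35 = 8.77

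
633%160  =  153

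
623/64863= 623/64863 = 0.01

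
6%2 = 0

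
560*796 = 445760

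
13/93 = 13/93= 0.14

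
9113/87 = 104 + 65/87  =  104.75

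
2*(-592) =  - 1184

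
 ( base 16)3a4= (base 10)932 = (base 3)1021112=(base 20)26c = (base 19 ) 2B1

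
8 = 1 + 7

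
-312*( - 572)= 178464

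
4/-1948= - 1/487 = - 0.00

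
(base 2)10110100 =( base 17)aa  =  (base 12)130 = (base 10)180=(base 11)154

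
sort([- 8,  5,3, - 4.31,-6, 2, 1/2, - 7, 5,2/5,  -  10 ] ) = [- 10, - 8, - 7, - 6, - 4.31,2/5, 1/2,2, 3,5, 5] 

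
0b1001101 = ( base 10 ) 77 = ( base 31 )2F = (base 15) 52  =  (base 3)2212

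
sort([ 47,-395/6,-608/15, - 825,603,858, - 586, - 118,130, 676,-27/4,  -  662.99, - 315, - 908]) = [ - 908, - 825, - 662.99  , - 586 , - 315, -118, -395/6, - 608/15,  -  27/4,47,130,603,676,858] 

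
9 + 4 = 13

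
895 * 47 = 42065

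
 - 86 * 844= - 72584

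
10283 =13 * 791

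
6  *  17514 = 105084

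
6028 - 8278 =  - 2250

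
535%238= 59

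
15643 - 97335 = -81692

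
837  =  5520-4683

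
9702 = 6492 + 3210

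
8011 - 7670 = 341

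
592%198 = 196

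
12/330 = 2/55 =0.04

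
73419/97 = 756 + 87/97 = 756.90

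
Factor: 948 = 2^2*3^1*79^1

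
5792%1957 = 1878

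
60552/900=67 + 7/25 = 67.28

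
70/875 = 2/25 = 0.08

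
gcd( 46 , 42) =2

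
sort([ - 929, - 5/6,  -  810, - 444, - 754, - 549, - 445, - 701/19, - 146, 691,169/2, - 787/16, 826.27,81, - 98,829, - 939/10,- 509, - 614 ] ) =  [ - 929 , - 810,-754,-614, - 549, - 509 , - 445, - 444,-146, - 98, - 939/10 , - 787/16,-701/19, - 5/6,81,169/2,691,826.27, 829 ]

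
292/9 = 32 + 4/9 = 32.44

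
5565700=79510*70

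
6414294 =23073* 278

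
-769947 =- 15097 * 51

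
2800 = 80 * 35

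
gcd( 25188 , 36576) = 12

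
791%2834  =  791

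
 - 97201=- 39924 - 57277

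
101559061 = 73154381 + 28404680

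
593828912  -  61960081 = 531868831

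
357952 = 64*5593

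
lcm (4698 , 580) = 46980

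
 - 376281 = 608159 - 984440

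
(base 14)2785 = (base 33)6DE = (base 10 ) 6977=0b1101101000001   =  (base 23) d48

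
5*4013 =20065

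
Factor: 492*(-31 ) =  - 15252 = - 2^2* 3^1*31^1*41^1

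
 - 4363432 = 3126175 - 7489607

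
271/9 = 30 + 1/9=30.11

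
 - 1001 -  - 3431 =2430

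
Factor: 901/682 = 2^(-1)*11^( - 1) * 17^1*31^(  -  1)*53^1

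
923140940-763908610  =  159232330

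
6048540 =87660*69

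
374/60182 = 187/30091 = 0.01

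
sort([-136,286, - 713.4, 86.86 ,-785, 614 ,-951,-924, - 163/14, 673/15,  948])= [ - 951 ,-924, - 785, -713.4, - 136, - 163/14 , 673/15, 86.86, 286,614, 948] 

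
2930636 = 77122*38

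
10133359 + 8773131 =18906490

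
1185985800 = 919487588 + 266498212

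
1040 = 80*13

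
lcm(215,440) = 18920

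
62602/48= 31301/24 = 1304.21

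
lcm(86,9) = 774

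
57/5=11 + 2/5 = 11.40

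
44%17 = 10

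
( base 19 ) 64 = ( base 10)118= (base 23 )53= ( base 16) 76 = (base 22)58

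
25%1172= 25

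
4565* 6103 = 27860195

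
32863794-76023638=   -  43159844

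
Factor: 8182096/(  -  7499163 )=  - 2^4*3^( - 1 ) * 7^ (  -  1 )*13^1 *139^1*283^1 * 357103^( - 1 ) 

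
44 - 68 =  - 24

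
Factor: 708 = 2^2*3^1*59^1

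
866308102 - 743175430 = 123132672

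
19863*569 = 11302047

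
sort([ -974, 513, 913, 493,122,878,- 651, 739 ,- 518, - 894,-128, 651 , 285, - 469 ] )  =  [ - 974, - 894 ,  -  651,- 518,-469,  -  128,122,285,493, 513, 651,739, 878,913]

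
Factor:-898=-2^1 *449^1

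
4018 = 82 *49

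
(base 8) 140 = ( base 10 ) 96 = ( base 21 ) 4c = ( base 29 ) 39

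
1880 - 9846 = -7966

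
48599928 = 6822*7124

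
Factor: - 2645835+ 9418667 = 2^5*11^1*71^1 *271^1 = 6772832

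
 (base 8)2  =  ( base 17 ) 2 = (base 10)2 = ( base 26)2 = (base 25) 2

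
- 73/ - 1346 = 73/1346=0.05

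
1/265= 1/265= 0.00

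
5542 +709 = 6251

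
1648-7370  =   - 5722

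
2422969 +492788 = 2915757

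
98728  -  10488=88240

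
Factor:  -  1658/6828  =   -2^ ( - 1) * 3^( -1)* 569^ ( - 1) * 829^1=-829/3414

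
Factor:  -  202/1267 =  - 2^1 * 7^ ( - 1)*101^1*181^( - 1 ) 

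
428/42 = 214/21 = 10.19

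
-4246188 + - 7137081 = -11383269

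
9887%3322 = 3243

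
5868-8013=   -  2145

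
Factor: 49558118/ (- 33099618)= - 3^( - 1 ) * 19^1*659^1*1979^1*5516603^( - 1 ) = -  24779059/16549809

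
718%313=92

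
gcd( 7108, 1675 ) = 1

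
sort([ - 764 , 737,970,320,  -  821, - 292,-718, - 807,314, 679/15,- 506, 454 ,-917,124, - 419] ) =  [-917, - 821, - 807,-764, - 718,-506, - 419,  -  292,  679/15,124, 314, 320, 454,737,970]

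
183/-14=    - 183/14 = - 13.07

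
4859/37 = 131 + 12/37 = 131.32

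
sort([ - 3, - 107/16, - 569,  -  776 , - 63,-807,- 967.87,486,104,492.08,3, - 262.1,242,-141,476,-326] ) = [-967.87, - 807,  -  776, - 569,- 326 ,- 262.1,-141,-63,  -  107/16, - 3,  3, 104,  242 , 476,486,492.08] 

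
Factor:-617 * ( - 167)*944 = 2^4*59^1*167^1 *617^1 = 97268816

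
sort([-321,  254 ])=[ - 321, 254 ] 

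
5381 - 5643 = - 262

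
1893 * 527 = 997611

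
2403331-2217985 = 185346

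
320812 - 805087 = - 484275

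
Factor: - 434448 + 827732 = 2^2*98321^1= 393284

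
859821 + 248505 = 1108326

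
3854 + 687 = 4541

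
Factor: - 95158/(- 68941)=98/71 =2^1*7^2*71^( - 1) 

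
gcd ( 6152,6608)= 8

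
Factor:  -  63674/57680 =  - 31837/28840 = - 2^(- 3) * 5^(-1) * 7^( - 1)*13^1*31^1 * 79^1 * 103^( - 1 ) 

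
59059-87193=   -  28134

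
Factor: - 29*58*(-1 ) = 1682 = 2^1* 29^2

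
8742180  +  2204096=10946276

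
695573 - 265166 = 430407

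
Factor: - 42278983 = -17^1*79^1*31481^1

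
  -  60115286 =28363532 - 88478818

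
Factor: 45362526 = 2^1*3^1*11^1 * 687311^1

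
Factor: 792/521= 2^3*3^2 * 11^1*521^(-1) 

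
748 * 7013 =5245724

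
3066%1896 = 1170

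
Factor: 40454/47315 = 2^1*5^( - 1)*113^1*179^1*9463^(-1 ) 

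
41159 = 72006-30847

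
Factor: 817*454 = 370918=2^1*19^1* 43^1*227^1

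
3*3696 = 11088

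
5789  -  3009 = 2780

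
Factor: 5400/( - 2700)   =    -  2  =  -  2^1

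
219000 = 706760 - 487760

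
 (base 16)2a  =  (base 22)1K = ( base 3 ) 1120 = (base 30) 1c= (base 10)42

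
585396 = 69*8484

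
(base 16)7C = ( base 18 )6g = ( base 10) 124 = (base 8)174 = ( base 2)1111100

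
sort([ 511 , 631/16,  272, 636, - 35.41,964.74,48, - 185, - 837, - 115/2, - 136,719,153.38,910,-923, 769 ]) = [ - 923, - 837, - 185, - 136, - 115/2,- 35.41,631/16,48 , 153.38 , 272, 511, 636,719,769,910, 964.74 ]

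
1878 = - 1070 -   -  2948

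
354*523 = 185142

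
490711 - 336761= 153950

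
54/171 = 6/19 =0.32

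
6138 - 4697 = 1441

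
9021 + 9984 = 19005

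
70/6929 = 70/6929 = 0.01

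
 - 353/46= - 8 + 15/46 = - 7.67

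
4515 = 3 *1505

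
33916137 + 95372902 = 129289039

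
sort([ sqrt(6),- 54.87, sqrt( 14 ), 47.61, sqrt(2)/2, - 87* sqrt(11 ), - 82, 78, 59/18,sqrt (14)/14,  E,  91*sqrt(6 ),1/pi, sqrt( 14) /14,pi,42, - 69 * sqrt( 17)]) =[ - 87*sqrt(11), - 69*sqrt( 17), - 82,-54.87, sqrt ( 14) /14, sqrt( 14)/14, 1/pi, sqrt( 2) /2, sqrt( 6), E, pi,59/18,sqrt( 14), 42, 47.61, 78,  91 * sqrt( 6)] 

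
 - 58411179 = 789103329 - 847514508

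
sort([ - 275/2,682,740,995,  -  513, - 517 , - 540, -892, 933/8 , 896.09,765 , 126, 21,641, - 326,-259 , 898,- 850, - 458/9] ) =[ - 892 , - 850, -540, - 517 , - 513,-326, - 259, - 275/2, - 458/9,21,  933/8,126,641,682,  740,765, 896.09,898, 995 ]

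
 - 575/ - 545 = 115/109   =  1.06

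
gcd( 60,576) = 12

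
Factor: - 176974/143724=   -  2^( - 1)*3^( - 1 )*29^( - 1 )*59^ ( - 1 )*12641^1 = - 12641/10266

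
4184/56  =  74+5/7 = 74.71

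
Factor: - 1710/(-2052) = 2^(-1) * 3^( - 1) * 5^1 = 5/6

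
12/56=3/14=0.21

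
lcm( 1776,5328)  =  5328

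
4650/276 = 775/46=16.85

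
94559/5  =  94559/5 = 18911.80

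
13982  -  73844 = -59862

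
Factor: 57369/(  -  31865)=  - 3^1 * 5^( - 1)*13^1*1471^1*6373^( - 1) 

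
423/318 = 1 +35/106  =  1.33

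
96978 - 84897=12081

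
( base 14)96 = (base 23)5H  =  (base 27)4O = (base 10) 132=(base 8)204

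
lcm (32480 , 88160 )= 617120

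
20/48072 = 5/12018 = 0.00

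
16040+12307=28347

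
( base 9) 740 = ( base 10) 603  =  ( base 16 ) 25b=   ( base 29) KN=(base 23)135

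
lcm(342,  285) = 1710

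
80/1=80= 80.00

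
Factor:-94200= - 2^3*3^1*5^2*157^1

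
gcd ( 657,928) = 1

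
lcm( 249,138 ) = 11454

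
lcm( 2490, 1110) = 92130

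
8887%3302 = 2283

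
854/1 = 854  =  854.00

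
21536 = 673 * 32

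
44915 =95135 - 50220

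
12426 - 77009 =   -  64583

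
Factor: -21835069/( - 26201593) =11^( - 1)*37^1*590137^1* 2381963^( - 1 )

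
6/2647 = 6/2647 = 0.00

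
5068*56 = 283808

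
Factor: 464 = 2^4 *29^1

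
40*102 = 4080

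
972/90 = 10 + 4/5 = 10.80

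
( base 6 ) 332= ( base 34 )3q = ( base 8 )200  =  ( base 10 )128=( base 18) 72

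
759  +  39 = 798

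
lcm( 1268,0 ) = 0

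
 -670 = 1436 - 2106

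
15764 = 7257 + 8507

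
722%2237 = 722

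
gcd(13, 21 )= 1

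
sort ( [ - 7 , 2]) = [ -7,2]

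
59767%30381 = 29386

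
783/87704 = 783/87704=0.01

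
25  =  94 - 69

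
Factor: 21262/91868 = 10631/45934 = 2^(-1)  *7^( -1) *17^( - 1) * 193^( - 1) * 10631^1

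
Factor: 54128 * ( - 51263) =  - 2774763664  =  - 2^4*17^1*199^1*51263^1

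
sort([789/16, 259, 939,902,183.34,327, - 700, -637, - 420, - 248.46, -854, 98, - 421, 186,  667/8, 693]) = [ - 854, -700 , -637, - 421, - 420, - 248.46, 789/16,  667/8 , 98,183.34,186,259  ,  327,693, 902, 939 ]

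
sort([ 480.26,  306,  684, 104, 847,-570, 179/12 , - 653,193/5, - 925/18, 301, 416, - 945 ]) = [ - 945,-653, - 570,  -  925/18,179/12,193/5, 104, 301,306, 416,  480.26, 684,847]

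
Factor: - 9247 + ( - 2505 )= - 2^3 * 13^1*113^1 = - 11752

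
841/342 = 841/342 = 2.46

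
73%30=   13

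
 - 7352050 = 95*( - 77390)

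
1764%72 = 36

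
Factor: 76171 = 19^2*211^1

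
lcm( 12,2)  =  12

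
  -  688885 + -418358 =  - 1107243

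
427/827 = 427/827   =  0.52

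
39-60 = - 21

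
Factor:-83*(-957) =79431  =  3^1 * 11^1 * 29^1*83^1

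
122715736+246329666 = 369045402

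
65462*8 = 523696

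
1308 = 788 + 520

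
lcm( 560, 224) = 1120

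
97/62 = 97/62 =1.56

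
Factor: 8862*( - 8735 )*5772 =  - 2^3*3^2*5^1*7^1 * 13^1*37^1*211^1*1747^1 = - 446808038040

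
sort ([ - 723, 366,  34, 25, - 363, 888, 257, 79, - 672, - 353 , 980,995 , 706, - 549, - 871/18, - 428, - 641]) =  [ - 723, - 672 , - 641, - 549, - 428, - 363,- 353,-871/18, 25, 34 , 79, 257,366,  706, 888,  980, 995 ] 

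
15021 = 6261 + 8760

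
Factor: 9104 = 2^4 * 569^1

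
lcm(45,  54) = 270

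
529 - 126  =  403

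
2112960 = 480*4402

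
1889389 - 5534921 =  - 3645532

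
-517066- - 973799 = 456733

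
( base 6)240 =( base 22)48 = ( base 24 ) 40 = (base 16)60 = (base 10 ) 96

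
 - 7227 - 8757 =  - 15984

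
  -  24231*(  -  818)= 19820958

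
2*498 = 996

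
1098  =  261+837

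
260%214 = 46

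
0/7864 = 0 = 0.00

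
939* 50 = 46950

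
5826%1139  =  131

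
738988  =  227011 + 511977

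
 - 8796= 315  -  9111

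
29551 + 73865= 103416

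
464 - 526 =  - 62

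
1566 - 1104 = 462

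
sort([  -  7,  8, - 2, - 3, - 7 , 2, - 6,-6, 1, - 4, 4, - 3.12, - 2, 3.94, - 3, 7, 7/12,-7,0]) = [ - 7, -7, - 7, - 6,  -  6, - 4, - 3.12,  -  3, - 3 ,-2 ,  -  2, 0,7/12 , 1, 2, 3.94, 4, 7, 8 ]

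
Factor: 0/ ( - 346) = 0^1 = 0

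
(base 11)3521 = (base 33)481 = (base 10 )4621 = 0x120D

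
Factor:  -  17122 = - 2^1*7^1 * 1223^1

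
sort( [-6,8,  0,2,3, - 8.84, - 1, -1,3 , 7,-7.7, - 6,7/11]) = [-8.84, - 7.7, - 6,-6, - 1,-1,0 , 7/11, 2,3,  3, 7, 8 ]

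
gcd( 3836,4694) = 2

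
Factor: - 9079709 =-941^1 * 9649^1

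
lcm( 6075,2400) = 194400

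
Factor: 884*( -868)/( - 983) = 767312/983 =2^4*7^1 *13^1 *17^1 * 31^1 *983^ ( - 1 )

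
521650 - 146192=375458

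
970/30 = 97/3 = 32.33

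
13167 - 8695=4472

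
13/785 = 13/785=0.02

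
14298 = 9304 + 4994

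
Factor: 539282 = 2^1*269641^1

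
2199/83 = 26+41/83 =26.49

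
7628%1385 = 703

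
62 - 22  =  40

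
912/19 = 48  =  48.00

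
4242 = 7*606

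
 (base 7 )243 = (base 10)129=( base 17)7a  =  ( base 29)4d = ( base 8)201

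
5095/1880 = 2+267/376=2.71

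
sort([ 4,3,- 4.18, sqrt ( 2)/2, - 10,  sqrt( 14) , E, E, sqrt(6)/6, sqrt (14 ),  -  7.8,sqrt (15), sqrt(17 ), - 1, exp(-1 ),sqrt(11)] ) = [  -  10, - 7.8,-4.18, - 1,exp( - 1 ),sqrt(6)/6,sqrt( 2 ) /2,E,  E, 3,sqrt(11), sqrt (14),sqrt(14),  sqrt( 15), 4,sqrt(17 ) ] 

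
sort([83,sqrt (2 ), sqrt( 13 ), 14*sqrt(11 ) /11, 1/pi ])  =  [ 1/pi, sqrt(2 ), sqrt ( 13 ), 14*sqrt( 11 ) /11, 83 ] 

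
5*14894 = 74470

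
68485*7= 479395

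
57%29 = 28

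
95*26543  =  2521585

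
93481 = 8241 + 85240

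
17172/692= 24 + 141/173 = 24.82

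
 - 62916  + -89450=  - 152366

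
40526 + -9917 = 30609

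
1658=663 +995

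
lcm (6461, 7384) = 51688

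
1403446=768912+634534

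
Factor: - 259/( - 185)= 7/5 = 5^( - 1)*7^1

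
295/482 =295/482 = 0.61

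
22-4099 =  - 4077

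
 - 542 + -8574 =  - 9116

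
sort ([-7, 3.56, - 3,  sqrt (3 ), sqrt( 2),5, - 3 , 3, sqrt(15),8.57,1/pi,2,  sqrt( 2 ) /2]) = [ - 7,-3, - 3,1/pi, sqrt( 2 )/2,sqrt( 2) , sqrt( 3), 2,3, 3.56,sqrt( 15 ), 5,8.57] 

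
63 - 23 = 40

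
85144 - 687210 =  - 602066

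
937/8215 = 937/8215 = 0.11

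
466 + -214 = 252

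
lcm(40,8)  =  40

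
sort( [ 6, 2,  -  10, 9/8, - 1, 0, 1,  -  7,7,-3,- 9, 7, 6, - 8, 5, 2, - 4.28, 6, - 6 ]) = [ - 10, - 9,  -  8, - 7,-6, - 4.28, - 3, - 1, 0, 1, 9/8,2,  2,5, 6, 6, 6,  7, 7] 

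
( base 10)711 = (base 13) 429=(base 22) 1A7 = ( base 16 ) 2C7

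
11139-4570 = 6569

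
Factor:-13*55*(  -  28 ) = 20020 = 2^2*5^1*7^1*11^1*13^1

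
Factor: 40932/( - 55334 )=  - 2^1*3^3*73^( - 1 ) = -54/73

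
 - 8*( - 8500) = 68000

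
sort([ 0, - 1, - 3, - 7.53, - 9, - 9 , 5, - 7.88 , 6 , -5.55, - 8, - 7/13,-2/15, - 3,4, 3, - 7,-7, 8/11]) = [ - 9,-9 ,-8, - 7.88,-7.53, -7, - 7, - 5.55, - 3, - 3, - 1, - 7/13, - 2/15 , 0, 8/11, 3 , 4, 5,  6]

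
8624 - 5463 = 3161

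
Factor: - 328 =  - 2^3*41^1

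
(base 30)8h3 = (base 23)ED8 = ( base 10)7713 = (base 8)17041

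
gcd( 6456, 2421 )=807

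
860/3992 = 215/998 = 0.22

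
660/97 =6+78/97 = 6.80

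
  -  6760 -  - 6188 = - 572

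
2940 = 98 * 30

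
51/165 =17/55 = 0.31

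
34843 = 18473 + 16370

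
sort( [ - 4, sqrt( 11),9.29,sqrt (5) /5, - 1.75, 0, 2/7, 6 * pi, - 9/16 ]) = [ - 4,-1.75,-9/16,0,2/7,sqrt(5) /5,sqrt( 11 ),  9.29,  6  *  pi] 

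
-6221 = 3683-9904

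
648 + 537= 1185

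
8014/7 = 1144 + 6/7 = 1144.86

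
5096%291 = 149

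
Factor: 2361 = 3^1  *  787^1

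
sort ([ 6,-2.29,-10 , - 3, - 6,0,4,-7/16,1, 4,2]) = [ - 10, - 6, - 3,-2.29,-7/16 , 0 , 1,2,4,4,6]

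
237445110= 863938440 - 626493330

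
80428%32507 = 15414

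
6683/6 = 6683/6 = 1113.83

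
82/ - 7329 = -82/7329 = - 0.01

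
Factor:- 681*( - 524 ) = 2^2* 3^1 *131^1* 227^1 = 356844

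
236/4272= 59/1068 = 0.06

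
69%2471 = 69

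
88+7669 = 7757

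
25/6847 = 25/6847 = 0.00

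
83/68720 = 83/68720 = 0.00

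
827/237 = 827/237 = 3.49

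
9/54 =1/6 =0.17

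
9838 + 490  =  10328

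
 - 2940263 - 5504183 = -8444446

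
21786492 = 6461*3372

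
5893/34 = 173 + 11/34 =173.32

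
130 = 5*26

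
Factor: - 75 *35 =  - 2625  =  - 3^1*5^3*7^1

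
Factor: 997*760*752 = 2^7*5^1 *19^1*47^1*997^1 = 569805440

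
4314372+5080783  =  9395155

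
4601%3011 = 1590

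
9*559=5031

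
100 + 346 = 446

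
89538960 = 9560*9366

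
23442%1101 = 321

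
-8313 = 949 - 9262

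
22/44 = 1/2 = 0.50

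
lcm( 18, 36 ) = 36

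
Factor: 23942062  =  2^1*1447^1*8273^1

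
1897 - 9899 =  - 8002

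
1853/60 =30 + 53/60 = 30.88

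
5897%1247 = 909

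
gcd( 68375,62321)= 1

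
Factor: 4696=2^3 * 587^1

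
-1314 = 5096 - 6410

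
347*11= 3817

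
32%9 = 5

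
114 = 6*19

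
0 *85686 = 0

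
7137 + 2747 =9884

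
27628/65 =425 + 3/65= 425.05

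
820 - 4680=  - 3860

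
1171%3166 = 1171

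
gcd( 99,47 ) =1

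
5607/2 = 2803+ 1/2=2803.50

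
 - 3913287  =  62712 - 3975999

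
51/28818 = 17/9606 = 0.00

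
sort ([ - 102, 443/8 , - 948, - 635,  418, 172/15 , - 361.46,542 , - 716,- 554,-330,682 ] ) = [  -  948,- 716 , - 635, - 554,- 361.46, - 330, - 102 , 172/15,443/8, 418,542,682]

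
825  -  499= 326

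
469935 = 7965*59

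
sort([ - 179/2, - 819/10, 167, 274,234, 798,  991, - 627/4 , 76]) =[ - 627/4, - 179/2, - 819/10, 76, 167,  234, 274 , 798 , 991]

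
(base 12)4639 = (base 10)7821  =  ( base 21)HF9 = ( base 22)g3b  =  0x1e8d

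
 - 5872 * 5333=  -  31315376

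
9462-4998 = 4464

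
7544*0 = 0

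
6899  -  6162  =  737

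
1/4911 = 1/4911 =0.00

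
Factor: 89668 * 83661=2^2*3^1 * 29^1*79^1*353^1*773^1 = 7501714548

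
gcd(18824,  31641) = 1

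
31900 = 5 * 6380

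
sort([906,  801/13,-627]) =[ - 627, 801/13,  906] 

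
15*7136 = 107040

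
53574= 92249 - 38675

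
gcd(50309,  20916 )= 7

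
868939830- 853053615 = 15886215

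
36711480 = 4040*9087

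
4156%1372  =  40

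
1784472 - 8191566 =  - 6407094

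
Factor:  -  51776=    - 2^6*809^1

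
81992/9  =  9110 + 2/9   =  9110.22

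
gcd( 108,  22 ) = 2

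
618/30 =103/5 = 20.60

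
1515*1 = 1515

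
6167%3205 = 2962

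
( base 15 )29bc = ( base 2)10001011111000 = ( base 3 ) 110021120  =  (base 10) 8952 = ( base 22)IAK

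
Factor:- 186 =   -  2^1*3^1*31^1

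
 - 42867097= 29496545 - 72363642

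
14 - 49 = -35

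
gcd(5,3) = 1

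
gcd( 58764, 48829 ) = 1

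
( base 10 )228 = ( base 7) 444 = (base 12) 170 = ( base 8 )344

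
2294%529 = 178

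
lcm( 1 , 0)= 0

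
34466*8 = 275728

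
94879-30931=63948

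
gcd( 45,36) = 9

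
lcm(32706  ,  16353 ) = 32706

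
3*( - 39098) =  - 117294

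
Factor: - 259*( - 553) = 143227 = 7^2*37^1* 79^1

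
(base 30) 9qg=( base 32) 8M0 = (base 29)agm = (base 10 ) 8896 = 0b10001011000000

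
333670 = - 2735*( - 122) 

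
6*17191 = 103146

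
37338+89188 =126526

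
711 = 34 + 677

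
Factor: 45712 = 2^4*2857^1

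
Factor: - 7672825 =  - 5^2*306913^1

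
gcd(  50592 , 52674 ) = 6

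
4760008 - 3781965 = 978043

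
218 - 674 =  - 456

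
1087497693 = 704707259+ 382790434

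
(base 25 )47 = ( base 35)32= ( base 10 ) 107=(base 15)72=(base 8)153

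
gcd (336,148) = 4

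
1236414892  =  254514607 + 981900285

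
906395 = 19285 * 47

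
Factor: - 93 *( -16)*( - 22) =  - 32736 = - 2^5*3^1*11^1*31^1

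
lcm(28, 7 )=28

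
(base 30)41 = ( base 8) 171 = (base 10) 121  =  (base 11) 100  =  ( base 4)1321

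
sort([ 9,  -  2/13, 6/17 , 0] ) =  [ - 2/13, 0, 6/17, 9]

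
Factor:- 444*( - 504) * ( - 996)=  -  222880896 =-2^7*3^4 *7^1*  37^1*83^1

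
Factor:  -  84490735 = -5^1*7^1*2414021^1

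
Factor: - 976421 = -557^1 * 1753^1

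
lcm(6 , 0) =0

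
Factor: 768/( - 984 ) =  -2^5 * 41^ ( - 1) =- 32/41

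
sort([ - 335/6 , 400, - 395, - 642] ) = [-642,-395,-335/6, 400]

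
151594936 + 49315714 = 200910650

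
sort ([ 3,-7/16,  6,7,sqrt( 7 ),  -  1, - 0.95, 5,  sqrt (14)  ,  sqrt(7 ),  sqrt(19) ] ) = [ - 1  ,-0.95, - 7/16,sqrt(7), sqrt(7), 3, sqrt( 14 ),  sqrt( 19 ),5,6,  7]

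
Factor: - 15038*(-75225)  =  1131233550 =2^1*3^1*5^2*17^1*59^1*73^1*103^1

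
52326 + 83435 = 135761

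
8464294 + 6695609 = 15159903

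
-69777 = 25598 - 95375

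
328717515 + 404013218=732730733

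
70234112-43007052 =27227060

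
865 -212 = 653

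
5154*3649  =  18806946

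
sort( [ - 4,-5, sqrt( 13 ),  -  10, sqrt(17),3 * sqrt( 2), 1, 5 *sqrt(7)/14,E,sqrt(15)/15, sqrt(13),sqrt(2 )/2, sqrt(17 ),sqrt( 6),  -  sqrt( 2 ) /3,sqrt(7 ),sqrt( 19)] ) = [ - 10, - 5,-4, - sqrt( 2 )/3,sqrt(15 ) /15, sqrt( 2)/2,5*sqrt (7)/14,1, sqrt(6),sqrt(7),  E,sqrt(13),sqrt(13) , sqrt( 17),sqrt( 17),3 *sqrt( 2 ),sqrt( 19 )]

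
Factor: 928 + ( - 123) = 805  =  5^1*7^1*23^1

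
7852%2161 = 1369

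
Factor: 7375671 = 3^3 * 17^1*16069^1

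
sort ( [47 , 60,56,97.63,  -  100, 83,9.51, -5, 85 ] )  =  [ - 100, - 5,9.51,  47,56, 60, 83, 85,97.63] 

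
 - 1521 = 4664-6185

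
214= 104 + 110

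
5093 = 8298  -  3205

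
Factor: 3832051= 47^1*81533^1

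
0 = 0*7393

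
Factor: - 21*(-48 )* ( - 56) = - 56448 = - 2^7*3^2*7^2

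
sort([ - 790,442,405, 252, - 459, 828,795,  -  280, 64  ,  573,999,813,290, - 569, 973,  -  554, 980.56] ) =[ - 790,-569, - 554, - 459,-280 , 64,  252, 290, 405,442,573,795, 813,828, 973,  980.56,999 ] 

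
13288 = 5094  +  8194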